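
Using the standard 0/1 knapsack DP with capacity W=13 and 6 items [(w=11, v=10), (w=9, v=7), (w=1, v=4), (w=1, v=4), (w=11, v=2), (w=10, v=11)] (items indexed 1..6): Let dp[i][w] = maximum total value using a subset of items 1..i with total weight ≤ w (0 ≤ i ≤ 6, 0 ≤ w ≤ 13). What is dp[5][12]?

15

i\w   0   1   2   3   4   5   6   7   8   9  10  11  12  13
  0   0   0   0   0   0   0   0   0   0   0   0   0   0   0
  1   0   0   0   0   0   0   0   0   0   0   0  10  10  10
  2   0   0   0   0   0   0   0   0   0   7   7  10  10  10
  3   0   4   4   4   4   4   4   4   4   7  11  11  14  14
  4   0   4   8   8   8   8   8   8   8   8  11  15  15  18
  5   0   4   8   8   8   8   8   8   8   8  11  15  15  18
  6   0   4   8   8   8   8   8   8   8   8  11  15  19  19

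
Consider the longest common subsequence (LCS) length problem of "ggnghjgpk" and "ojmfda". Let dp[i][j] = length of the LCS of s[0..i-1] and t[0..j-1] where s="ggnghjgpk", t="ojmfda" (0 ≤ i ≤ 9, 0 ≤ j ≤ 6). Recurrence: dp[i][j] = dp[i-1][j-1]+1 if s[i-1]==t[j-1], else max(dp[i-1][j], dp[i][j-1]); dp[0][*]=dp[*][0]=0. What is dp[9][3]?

1

   ''  o  j  m  f  d  a
''  0  0  0  0  0  0  0
 g  0  0  0  0  0  0  0
 g  0  0  0  0  0  0  0
 n  0  0  0  0  0  0  0
 g  0  0  0  0  0  0  0
 h  0  0  0  0  0  0  0
 j  0  0  1  1  1  1  1
 g  0  0  1  1  1  1  1
 p  0  0  1  1  1  1  1
 k  0  0  1  1  1  1  1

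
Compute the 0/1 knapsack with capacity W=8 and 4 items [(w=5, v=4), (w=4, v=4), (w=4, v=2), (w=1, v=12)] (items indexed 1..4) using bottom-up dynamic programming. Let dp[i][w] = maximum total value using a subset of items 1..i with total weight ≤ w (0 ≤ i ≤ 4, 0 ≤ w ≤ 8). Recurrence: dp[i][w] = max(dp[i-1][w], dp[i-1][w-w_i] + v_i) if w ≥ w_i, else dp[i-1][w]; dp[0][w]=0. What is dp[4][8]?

16

i\w   0   1   2   3   4   5   6   7   8
  0   0   0   0   0   0   0   0   0   0
  1   0   0   0   0   0   4   4   4   4
  2   0   0   0   0   4   4   4   4   4
  3   0   0   0   0   4   4   4   4   6
  4   0  12  12  12  12  16  16  16  16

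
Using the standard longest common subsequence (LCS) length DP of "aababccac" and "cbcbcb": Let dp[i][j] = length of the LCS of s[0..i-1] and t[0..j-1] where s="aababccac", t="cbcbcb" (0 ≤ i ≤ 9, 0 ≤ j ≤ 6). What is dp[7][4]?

2

   ''  c  b  c  b  c  b
''  0  0  0  0  0  0  0
 a  0  0  0  0  0  0  0
 a  0  0  0  0  0  0  0
 b  0  0  1  1  1  1  1
 a  0  0  1  1  1  1  1
 b  0  0  1  1  2  2  2
 c  0  1  1  2  2  3  3
 c  0  1  1  2  2  3  3
 a  0  1  1  2  2  3  3
 c  0  1  1  2  2  3  3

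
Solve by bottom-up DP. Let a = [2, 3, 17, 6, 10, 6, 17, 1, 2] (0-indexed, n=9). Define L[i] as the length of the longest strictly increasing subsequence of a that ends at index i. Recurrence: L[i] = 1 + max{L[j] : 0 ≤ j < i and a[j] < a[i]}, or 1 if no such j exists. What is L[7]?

1

   i    0    1    2    3    4    5    6    7    8
a[i]    2    3   17    6   10    6   17    1    2
L[i]    1    2    3    3    4    3    5    1    2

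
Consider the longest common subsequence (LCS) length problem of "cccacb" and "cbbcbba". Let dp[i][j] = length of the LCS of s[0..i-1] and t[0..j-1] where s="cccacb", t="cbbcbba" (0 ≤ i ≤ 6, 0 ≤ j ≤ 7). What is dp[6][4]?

   ''  c  b  b  c  b  b  a
''  0  0  0  0  0  0  0  0
 c  0  1  1  1  1  1  1  1
 c  0  1  1  1  2  2  2  2
 c  0  1  1  1  2  2  2  2
 a  0  1  1  1  2  2  2  3
 c  0  1  1  1  2  2  2  3
 b  0  1  2  2  2  3  3  3

2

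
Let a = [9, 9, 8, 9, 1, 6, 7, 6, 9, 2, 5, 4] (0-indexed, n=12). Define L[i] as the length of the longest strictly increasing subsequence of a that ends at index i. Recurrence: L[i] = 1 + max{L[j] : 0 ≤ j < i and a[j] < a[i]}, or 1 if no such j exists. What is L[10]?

   i    0    1    2    3    4    5    6    7    8    9   10   11
a[i]    9    9    8    9    1    6    7    6    9    2    5    4
L[i]    1    1    1    2    1    2    3    2    4    2    3    3

3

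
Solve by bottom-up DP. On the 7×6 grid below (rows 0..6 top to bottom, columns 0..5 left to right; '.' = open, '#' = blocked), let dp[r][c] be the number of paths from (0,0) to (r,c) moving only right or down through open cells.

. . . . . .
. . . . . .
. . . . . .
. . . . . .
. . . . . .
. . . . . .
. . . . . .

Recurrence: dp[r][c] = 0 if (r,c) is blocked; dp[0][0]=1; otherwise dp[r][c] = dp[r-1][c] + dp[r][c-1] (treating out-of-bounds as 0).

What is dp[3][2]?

10

r\c   0   1   2   3   4   5
  0   1   1   1   1   1   1
  1   1   2   3   4   5   6
  2   1   3   6  10  15  21
  3   1   4  10  20  35  56
  4   1   5  15  35  70 126
  5   1   6  21  56 126 252
  6   1   7  28  84 210 462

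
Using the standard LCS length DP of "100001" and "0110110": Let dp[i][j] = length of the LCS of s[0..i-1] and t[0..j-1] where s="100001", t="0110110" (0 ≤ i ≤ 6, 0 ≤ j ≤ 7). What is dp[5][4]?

2

   ''  0  1  1  0  1  1  0
''  0  0  0  0  0  0  0  0
 1  0  0  1  1  1  1  1  1
 0  0  1  1  1  2  2  2  2
 0  0  1  1  1  2  2  2  3
 0  0  1  1  1  2  2  2  3
 0  0  1  1  1  2  2  2  3
 1  0  1  2  2  2  3  3  3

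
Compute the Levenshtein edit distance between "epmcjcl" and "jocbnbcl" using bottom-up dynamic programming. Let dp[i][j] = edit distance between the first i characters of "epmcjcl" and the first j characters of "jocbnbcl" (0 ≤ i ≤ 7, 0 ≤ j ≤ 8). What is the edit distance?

   ''  j  o  c  b  n  b  c  l
''  0  1  2  3  4  5  6  7  8
 e  1  1  2  3  4  5  6  7  8
 p  2  2  2  3  4  5  6  7  8
 m  3  3  3  3  4  5  6  7  8
 c  4  4  4  3  4  5  6  6  7
 j  5  4  5  4  4  5  6  7  7
 c  6  5  5  5  5  5  6  6  7
 l  7  6  6  6  6  6  6  7  6

6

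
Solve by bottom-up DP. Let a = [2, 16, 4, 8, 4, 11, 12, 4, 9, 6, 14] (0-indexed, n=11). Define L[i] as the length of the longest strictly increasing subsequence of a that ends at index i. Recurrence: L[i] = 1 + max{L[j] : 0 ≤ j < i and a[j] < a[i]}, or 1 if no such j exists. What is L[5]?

   i    0    1    2    3    4    5    6    7    8    9   10
a[i]    2   16    4    8    4   11   12    4    9    6   14
L[i]    1    2    2    3    2    4    5    2    4    3    6

4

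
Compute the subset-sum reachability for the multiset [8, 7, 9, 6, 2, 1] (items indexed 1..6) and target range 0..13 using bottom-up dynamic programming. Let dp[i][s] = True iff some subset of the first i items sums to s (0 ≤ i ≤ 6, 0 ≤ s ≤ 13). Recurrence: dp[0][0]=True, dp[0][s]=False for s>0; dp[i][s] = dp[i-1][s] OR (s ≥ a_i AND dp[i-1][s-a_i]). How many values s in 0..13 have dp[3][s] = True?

4

i\s   0   1   2   3   4   5   6   7   8   9  10  11  12  13
  0   T   F   F   F   F   F   F   F   F   F   F   F   F   F
  1   T   F   F   F   F   F   F   F   T   F   F   F   F   F
  2   T   F   F   F   F   F   F   T   T   F   F   F   F   F
  3   T   F   F   F   F   F   F   T   T   T   F   F   F   F
  4   T   F   F   F   F   F   T   T   T   T   F   F   F   T
  5   T   F   T   F   F   F   T   T   T   T   T   T   F   T
  6   T   T   T   T   F   F   T   T   T   T   T   T   T   T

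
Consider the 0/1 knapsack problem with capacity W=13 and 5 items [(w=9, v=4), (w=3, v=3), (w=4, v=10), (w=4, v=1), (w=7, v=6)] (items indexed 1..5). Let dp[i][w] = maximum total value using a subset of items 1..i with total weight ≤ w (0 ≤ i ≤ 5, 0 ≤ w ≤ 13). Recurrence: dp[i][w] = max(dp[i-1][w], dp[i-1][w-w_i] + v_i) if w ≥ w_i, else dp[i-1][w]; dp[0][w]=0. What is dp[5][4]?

10

i\w   0   1   2   3   4   5   6   7   8   9  10  11  12  13
  0   0   0   0   0   0   0   0   0   0   0   0   0   0   0
  1   0   0   0   0   0   0   0   0   0   4   4   4   4   4
  2   0   0   0   3   3   3   3   3   3   4   4   4   7   7
  3   0   0   0   3  10  10  10  13  13  13  13  13  13  14
  4   0   0   0   3  10  10  10  13  13  13  13  14  14  14
  5   0   0   0   3  10  10  10  13  13  13  13  16  16  16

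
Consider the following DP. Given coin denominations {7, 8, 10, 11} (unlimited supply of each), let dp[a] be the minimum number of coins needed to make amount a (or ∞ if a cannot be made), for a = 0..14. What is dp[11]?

1

 a  0  1  2  3  4  5  6  7  8  9 10 11 12 13 14
dp  0  -  -  -  -  -  -  1  1  -  1  1  -  -  2
(- denotes ∞ / unreachable)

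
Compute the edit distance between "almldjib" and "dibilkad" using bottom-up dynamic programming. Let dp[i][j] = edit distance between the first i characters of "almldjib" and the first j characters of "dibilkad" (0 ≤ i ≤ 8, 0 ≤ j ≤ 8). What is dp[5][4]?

   ''  d  i  b  i  l  k  a  d
''  0  1  2  3  4  5  6  7  8
 a  1  1  2  3  4  5  6  6  7
 l  2  2  2  3  4  4  5  6  7
 m  3  3  3  3  4  5  5  6  7
 l  4  4  4  4  4  4  5  6  7
 d  5  4  5  5  5  5  5  6  6
 j  6  5  5  6  6  6  6  6  7
 i  7  6  5  6  6  7  7  7  7
 b  8  7  6  5  6  7  8  8  8

5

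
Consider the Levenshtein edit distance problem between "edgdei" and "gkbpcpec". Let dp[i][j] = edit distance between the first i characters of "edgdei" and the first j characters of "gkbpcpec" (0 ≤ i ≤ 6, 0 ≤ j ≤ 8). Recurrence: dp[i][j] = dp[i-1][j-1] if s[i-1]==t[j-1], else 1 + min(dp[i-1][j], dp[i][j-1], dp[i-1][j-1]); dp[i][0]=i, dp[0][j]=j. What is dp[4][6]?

   ''  g  k  b  p  c  p  e  c
''  0  1  2  3  4  5  6  7  8
 e  1  1  2  3  4  5  6  6  7
 d  2  2  2  3  4  5  6  7  7
 g  3  2  3  3  4  5  6  7  8
 d  4  3  3  4  4  5  6  7  8
 e  5  4  4  4  5  5  6  6  7
 i  6  5  5  5  5  6  6  7  7

6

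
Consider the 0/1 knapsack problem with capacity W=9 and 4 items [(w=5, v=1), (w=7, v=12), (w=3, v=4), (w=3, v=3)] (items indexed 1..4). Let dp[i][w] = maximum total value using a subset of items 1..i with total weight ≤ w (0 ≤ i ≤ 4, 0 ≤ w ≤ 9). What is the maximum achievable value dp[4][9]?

12

i\w   0   1   2   3   4   5   6   7   8   9
  0   0   0   0   0   0   0   0   0   0   0
  1   0   0   0   0   0   1   1   1   1   1
  2   0   0   0   0   0   1   1  12  12  12
  3   0   0   0   4   4   4   4  12  12  12
  4   0   0   0   4   4   4   7  12  12  12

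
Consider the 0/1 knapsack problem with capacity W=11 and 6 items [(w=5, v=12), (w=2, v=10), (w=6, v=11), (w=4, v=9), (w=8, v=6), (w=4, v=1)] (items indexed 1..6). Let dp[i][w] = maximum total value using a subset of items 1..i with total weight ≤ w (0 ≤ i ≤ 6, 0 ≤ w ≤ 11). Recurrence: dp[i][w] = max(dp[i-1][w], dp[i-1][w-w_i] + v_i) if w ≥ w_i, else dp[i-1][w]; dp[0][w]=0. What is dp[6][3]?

10

i\w   0   1   2   3   4   5   6   7   8   9  10  11
  0   0   0   0   0   0   0   0   0   0   0   0   0
  1   0   0   0   0   0  12  12  12  12  12  12  12
  2   0   0  10  10  10  12  12  22  22  22  22  22
  3   0   0  10  10  10  12  12  22  22  22  22  23
  4   0   0  10  10  10  12  19  22  22  22  22  31
  5   0   0  10  10  10  12  19  22  22  22  22  31
  6   0   0  10  10  10  12  19  22  22  22  22  31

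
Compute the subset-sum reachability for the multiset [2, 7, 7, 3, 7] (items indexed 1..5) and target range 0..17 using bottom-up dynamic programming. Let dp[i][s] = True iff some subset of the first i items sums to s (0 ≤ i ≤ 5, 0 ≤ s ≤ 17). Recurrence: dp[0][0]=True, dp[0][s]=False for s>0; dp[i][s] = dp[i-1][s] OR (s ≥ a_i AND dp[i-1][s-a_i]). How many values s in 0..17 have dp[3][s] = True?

6

i\s   0   1   2   3   4   5   6   7   8   9  10  11  12  13  14  15  16  17
  0   T   F   F   F   F   F   F   F   F   F   F   F   F   F   F   F   F   F
  1   T   F   T   F   F   F   F   F   F   F   F   F   F   F   F   F   F   F
  2   T   F   T   F   F   F   F   T   F   T   F   F   F   F   F   F   F   F
  3   T   F   T   F   F   F   F   T   F   T   F   F   F   F   T   F   T   F
  4   T   F   T   T   F   T   F   T   F   T   T   F   T   F   T   F   T   T
  5   T   F   T   T   F   T   F   T   F   T   T   F   T   F   T   F   T   T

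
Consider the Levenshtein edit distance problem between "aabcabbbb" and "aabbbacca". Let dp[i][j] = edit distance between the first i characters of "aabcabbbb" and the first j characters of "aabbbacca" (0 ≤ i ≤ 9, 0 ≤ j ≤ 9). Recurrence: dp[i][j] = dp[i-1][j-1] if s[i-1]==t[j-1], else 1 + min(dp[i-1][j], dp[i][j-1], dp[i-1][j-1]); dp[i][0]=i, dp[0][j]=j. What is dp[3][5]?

2

   ''  a  a  b  b  b  a  c  c  a
''  0  1  2  3  4  5  6  7  8  9
 a  1  0  1  2  3  4  5  6  7  8
 a  2  1  0  1  2  3  4  5  6  7
 b  3  2  1  0  1  2  3  4  5  6
 c  4  3  2  1  1  2  3  3  4  5
 a  5  4  3  2  2  2  2  3  4  4
 b  6  5  4  3  2  2  3  3  4  5
 b  7  6  5  4  3  2  3  4  4  5
 b  8  7  6  5  4  3  3  4  5  5
 b  9  8  7  6  5  4  4  4  5  6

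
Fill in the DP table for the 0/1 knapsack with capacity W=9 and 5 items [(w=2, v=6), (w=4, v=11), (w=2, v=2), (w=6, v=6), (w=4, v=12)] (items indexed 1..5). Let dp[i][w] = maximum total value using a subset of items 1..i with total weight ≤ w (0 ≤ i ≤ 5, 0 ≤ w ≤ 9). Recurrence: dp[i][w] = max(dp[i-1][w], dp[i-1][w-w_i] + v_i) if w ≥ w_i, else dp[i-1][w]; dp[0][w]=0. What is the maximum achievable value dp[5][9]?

i\w   0   1   2   3   4   5   6   7   8   9
  0   0   0   0   0   0   0   0   0   0   0
  1   0   0   6   6   6   6   6   6   6   6
  2   0   0   6   6  11  11  17  17  17  17
  3   0   0   6   6  11  11  17  17  19  19
  4   0   0   6   6  11  11  17  17  19  19
  5   0   0   6   6  12  12  18  18  23  23

23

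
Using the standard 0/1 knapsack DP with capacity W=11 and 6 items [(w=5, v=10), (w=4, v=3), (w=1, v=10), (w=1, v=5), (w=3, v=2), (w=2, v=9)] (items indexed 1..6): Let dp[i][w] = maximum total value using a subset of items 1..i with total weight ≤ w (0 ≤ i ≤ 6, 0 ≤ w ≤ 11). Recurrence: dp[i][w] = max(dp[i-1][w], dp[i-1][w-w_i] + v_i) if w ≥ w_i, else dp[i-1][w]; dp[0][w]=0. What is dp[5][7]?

25

i\w   0   1   2   3   4   5   6   7   8   9  10  11
  0   0   0   0   0   0   0   0   0   0   0   0   0
  1   0   0   0   0   0  10  10  10  10  10  10  10
  2   0   0   0   0   3  10  10  10  10  13  13  13
  3   0  10  10  10  10  13  20  20  20  20  23  23
  4   0  10  15  15  15  15  20  25  25  25  25  28
  5   0  10  15  15  15  17  20  25  25  25  27  28
  6   0  10  15  19  24  24  24  26  29  34  34  34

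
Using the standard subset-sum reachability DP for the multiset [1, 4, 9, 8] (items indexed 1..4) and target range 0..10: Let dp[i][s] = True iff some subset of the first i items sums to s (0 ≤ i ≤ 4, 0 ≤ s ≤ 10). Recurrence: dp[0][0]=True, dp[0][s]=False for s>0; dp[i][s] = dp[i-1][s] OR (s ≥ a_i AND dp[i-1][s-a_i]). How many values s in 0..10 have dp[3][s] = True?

6

i\s   0   1   2   3   4   5   6   7   8   9  10
  0   T   F   F   F   F   F   F   F   F   F   F
  1   T   T   F   F   F   F   F   F   F   F   F
  2   T   T   F   F   T   T   F   F   F   F   F
  3   T   T   F   F   T   T   F   F   F   T   T
  4   T   T   F   F   T   T   F   F   T   T   T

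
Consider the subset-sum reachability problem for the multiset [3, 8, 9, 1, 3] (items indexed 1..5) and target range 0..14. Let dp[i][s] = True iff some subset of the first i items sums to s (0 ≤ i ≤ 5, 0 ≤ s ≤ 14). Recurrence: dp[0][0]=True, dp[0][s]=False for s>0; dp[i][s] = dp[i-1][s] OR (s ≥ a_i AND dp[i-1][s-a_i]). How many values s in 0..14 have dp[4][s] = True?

10

i\s   0   1   2   3   4   5   6   7   8   9  10  11  12  13  14
  0   T   F   F   F   F   F   F   F   F   F   F   F   F   F   F
  1   T   F   F   T   F   F   F   F   F   F   F   F   F   F   F
  2   T   F   F   T   F   F   F   F   T   F   F   T   F   F   F
  3   T   F   F   T   F   F   F   F   T   T   F   T   T   F   F
  4   T   T   F   T   T   F   F   F   T   T   T   T   T   T   F
  5   T   T   F   T   T   F   T   T   T   T   T   T   T   T   T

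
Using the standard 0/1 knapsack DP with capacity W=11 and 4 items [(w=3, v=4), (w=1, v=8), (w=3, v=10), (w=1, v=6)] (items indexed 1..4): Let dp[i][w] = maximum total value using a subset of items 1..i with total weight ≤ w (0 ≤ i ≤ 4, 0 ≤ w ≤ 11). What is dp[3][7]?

i\w   0   1   2   3   4   5   6   7   8   9  10  11
  0   0   0   0   0   0   0   0   0   0   0   0   0
  1   0   0   0   4   4   4   4   4   4   4   4   4
  2   0   8   8   8  12  12  12  12  12  12  12  12
  3   0   8   8  10  18  18  18  22  22  22  22  22
  4   0   8  14  14  18  24  24  24  28  28  28  28

22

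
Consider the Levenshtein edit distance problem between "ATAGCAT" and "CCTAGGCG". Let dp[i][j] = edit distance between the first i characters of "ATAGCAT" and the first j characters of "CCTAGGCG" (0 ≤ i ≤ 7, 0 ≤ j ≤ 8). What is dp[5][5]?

3

   ''  C  C  T  A  G  G  C  G
''  0  1  2  3  4  5  6  7  8
 A  1  1  2  3  3  4  5  6  7
 T  2  2  2  2  3  4  5  6  7
 A  3  3  3  3  2  3  4  5  6
 G  4  4  4  4  3  2  3  4  5
 C  5  4  4  5  4  3  3  3  4
 A  6  5  5  5  5  4  4  4  4
 T  7  6  6  5  6  5  5  5  5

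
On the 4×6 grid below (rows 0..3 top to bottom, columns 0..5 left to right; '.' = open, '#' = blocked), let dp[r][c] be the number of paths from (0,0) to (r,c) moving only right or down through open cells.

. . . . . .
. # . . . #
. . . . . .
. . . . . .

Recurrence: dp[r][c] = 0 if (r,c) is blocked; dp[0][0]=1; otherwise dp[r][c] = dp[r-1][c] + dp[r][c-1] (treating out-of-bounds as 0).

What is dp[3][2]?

4

r\c   0   1   2   3   4   5
  0   1   1   1   1   1   1
  1   1   0   1   2   3   0
  2   1   1   2   4   7   7
  3   1   2   4   8  15  22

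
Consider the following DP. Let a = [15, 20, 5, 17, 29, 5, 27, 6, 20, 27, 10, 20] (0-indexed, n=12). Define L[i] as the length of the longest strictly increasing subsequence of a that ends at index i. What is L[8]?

3

   i    0    1    2    3    4    5    6    7    8    9   10   11
a[i]   15   20    5   17   29    5   27    6   20   27   10   20
L[i]    1    2    1    2    3    1    3    2    3    4    3    4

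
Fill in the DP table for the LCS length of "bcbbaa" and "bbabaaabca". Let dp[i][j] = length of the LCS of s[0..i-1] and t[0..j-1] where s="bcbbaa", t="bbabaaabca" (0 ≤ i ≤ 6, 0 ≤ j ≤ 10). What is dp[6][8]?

5

   ''  b  b  a  b  a  a  a  b  c  a
''  0  0  0  0  0  0  0  0  0  0  0
 b  0  1  1  1  1  1  1  1  1  1  1
 c  0  1  1  1  1  1  1  1  1  2  2
 b  0  1  2  2  2  2  2  2  2  2  2
 b  0  1  2  2  3  3  3  3  3  3  3
 a  0  1  2  3  3  4  4  4  4  4  4
 a  0  1  2  3  3  4  5  5  5  5  5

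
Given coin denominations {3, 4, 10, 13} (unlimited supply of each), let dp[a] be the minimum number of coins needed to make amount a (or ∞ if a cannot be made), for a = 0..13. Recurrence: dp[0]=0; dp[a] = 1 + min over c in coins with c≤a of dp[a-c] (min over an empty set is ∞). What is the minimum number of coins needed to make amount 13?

 a  0  1  2  3  4  5  6  7  8  9 10 11 12 13
dp  0  -  -  1  1  -  2  2  2  3  1  3  3  1
(- denotes ∞ / unreachable)

1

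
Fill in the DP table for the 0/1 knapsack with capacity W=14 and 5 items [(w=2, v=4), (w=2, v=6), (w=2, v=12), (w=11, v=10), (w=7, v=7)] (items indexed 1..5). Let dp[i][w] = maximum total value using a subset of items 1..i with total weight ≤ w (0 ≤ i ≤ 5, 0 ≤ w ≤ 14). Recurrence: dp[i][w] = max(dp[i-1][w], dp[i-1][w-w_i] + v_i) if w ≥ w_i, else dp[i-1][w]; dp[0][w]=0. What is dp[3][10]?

22

i\w   0   1   2   3   4   5   6   7   8   9  10  11  12  13  14
  0   0   0   0   0   0   0   0   0   0   0   0   0   0   0   0
  1   0   0   4   4   4   4   4   4   4   4   4   4   4   4   4
  2   0   0   6   6  10  10  10  10  10  10  10  10  10  10  10
  3   0   0  12  12  18  18  22  22  22  22  22  22  22  22  22
  4   0   0  12  12  18  18  22  22  22  22  22  22  22  22  22
  5   0   0  12  12  18  18  22  22  22  22  22  25  25  29  29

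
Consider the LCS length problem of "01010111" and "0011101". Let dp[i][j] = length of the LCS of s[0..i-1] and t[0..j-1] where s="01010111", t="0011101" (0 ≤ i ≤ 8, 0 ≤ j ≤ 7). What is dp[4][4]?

3

   ''  0  0  1  1  1  0  1
''  0  0  0  0  0  0  0  0
 0  0  1  1  1  1  1  1  1
 1  0  1  1  2  2  2  2  2
 0  0  1  2  2  2  2  3  3
 1  0  1  2  3  3  3  3  4
 0  0  1  2  3  3  3  4  4
 1  0  1  2  3  4  4  4  5
 1  0  1  2  3  4  5  5  5
 1  0  1  2  3  4  5  5  6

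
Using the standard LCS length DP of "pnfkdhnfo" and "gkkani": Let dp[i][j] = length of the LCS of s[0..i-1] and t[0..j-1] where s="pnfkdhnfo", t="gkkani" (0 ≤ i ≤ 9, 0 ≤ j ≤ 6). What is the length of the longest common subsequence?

   ''  g  k  k  a  n  i
''  0  0  0  0  0  0  0
 p  0  0  0  0  0  0  0
 n  0  0  0  0  0  1  1
 f  0  0  0  0  0  1  1
 k  0  0  1  1  1  1  1
 d  0  0  1  1  1  1  1
 h  0  0  1  1  1  1  1
 n  0  0  1  1  1  2  2
 f  0  0  1  1  1  2  2
 o  0  0  1  1  1  2  2

2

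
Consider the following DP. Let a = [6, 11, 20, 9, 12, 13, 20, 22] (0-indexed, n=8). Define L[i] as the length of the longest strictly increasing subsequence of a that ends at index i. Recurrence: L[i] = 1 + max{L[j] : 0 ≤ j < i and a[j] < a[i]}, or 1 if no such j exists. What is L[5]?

4

   i    0    1    2    3    4    5    6    7
a[i]    6   11   20    9   12   13   20   22
L[i]    1    2    3    2    3    4    5    6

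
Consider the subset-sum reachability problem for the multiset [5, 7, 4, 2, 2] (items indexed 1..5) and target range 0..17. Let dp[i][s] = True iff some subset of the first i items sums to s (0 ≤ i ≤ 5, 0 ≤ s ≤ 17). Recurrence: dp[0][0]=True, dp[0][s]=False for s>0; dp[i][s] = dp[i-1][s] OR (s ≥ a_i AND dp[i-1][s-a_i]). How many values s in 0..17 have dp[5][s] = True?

i\s   0   1   2   3   4   5   6   7   8   9  10  11  12  13  14  15  16  17
  0   T   F   F   F   F   F   F   F   F   F   F   F   F   F   F   F   F   F
  1   T   F   F   F   F   T   F   F   F   F   F   F   F   F   F   F   F   F
  2   T   F   F   F   F   T   F   T   F   F   F   F   T   F   F   F   F   F
  3   T   F   F   F   T   T   F   T   F   T   F   T   T   F   F   F   T   F
  4   T   F   T   F   T   T   T   T   F   T   F   T   T   T   T   F   T   F
  5   T   F   T   F   T   T   T   T   T   T   F   T   T   T   T   T   T   F

14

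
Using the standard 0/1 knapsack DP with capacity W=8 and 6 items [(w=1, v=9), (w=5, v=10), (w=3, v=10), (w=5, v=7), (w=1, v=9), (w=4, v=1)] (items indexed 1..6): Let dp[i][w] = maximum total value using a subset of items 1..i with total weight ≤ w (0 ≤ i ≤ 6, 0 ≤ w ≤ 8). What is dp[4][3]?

i\w   0   1   2   3   4   5   6   7   8
  0   0   0   0   0   0   0   0   0   0
  1   0   9   9   9   9   9   9   9   9
  2   0   9   9   9   9  10  19  19  19
  3   0   9   9  10  19  19  19  19  20
  4   0   9   9  10  19  19  19  19  20
  5   0   9  18  18  19  28  28  28  28
  6   0   9  18  18  19  28  28  28  28

10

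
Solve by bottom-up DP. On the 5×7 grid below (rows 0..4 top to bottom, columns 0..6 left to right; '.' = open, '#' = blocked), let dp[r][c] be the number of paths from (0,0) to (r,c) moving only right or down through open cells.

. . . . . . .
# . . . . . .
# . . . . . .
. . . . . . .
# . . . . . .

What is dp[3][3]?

10

r\c   0   1   2   3   4   5   6
  0   1   1   1   1   1   1   1
  1   0   1   2   3   4   5   6
  2   0   1   3   6  10  15  21
  3   0   1   4  10  20  35  56
  4   0   1   5  15  35  70 126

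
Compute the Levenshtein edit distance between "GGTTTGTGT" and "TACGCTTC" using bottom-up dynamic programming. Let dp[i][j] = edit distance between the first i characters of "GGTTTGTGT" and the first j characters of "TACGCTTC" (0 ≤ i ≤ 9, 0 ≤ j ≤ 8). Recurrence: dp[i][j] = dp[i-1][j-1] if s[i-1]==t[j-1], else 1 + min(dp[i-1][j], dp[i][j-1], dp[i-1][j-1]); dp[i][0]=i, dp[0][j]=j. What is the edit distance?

   ''  T  A  C  G  C  T  T  C
''  0  1  2  3  4  5  6  7  8
 G  1  1  2  3  3  4  5  6  7
 G  2  2  2  3  3  4  5  6  7
 T  3  2  3  3  4  4  4  5  6
 T  4  3  3  4  4  5  4  4  5
 T  5  4  4  4  5  5  5  4  5
 G  6  5  5  5  4  5  6  5  5
 T  7  6  6  6  5  5  5  6  6
 G  8  7  7  7  6  6  6  6  7
 T  9  8  8  8  7  7  6  6  7

7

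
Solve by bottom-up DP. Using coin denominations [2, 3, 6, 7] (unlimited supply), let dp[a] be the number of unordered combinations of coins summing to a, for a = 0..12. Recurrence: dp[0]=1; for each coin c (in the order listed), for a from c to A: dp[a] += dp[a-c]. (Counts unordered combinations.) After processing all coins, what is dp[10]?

after  coin     0     1     2     3     4     5     6     7     8     9    10    11    12
          2     1     0     1     0     1     0     1     0     1     0     1     0     1
          3     1     0     1     1     1     1     2     1     2     2     2     2     3
          6     1     0     1     1     1     1     3     1     3     3     3     3     6
          7     1     0     1     1     1     1     3     2     3     4     4     4     7

4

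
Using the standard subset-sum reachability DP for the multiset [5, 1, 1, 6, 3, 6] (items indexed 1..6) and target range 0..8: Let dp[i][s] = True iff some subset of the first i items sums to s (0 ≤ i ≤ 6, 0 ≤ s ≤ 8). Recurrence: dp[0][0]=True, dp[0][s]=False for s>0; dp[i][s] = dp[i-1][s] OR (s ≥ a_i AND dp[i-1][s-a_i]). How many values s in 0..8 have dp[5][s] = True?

9

i\s   0   1   2   3   4   5   6   7   8
  0   T   F   F   F   F   F   F   F   F
  1   T   F   F   F   F   T   F   F   F
  2   T   T   F   F   F   T   T   F   F
  3   T   T   T   F   F   T   T   T   F
  4   T   T   T   F   F   T   T   T   T
  5   T   T   T   T   T   T   T   T   T
  6   T   T   T   T   T   T   T   T   T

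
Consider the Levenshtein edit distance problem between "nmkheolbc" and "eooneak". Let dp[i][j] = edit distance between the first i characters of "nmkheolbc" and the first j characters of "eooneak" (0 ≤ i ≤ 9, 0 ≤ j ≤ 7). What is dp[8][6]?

   ''  e  o  o  n  e  a  k
''  0  1  2  3  4  5  6  7
 n  1  1  2  3  3  4  5  6
 m  2  2  2  3  4  4  5  6
 k  3  3  3  3  4  5  5  5
 h  4  4  4  4  4  5  6  6
 e  5  4  5  5  5  4  5  6
 o  6  5  4  5  6  5  5  6
 l  7  6  5  5  6  6  6  6
 b  8  7  6  6  6  7  7  7
 c  9  8  7  7  7  7  8  8

7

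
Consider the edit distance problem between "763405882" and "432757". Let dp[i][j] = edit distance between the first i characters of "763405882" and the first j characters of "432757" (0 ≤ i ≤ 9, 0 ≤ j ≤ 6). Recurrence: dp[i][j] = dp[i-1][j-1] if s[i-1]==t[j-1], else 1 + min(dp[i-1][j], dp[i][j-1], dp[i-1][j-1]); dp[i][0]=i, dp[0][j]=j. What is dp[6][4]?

5

   ''  4  3  2  7  5  7
''  0  1  2  3  4  5  6
 7  1  1  2  3  3  4  5
 6  2  2  2  3  4  4  5
 3  3  3  2  3  4  5  5
 4  4  3  3  3  4  5  6
 0  5  4  4  4  4  5  6
 5  6  5  5  5  5  4  5
 8  7  6  6  6  6  5  5
 8  8  7  7  7  7  6  6
 2  9  8  8  7  8  7  7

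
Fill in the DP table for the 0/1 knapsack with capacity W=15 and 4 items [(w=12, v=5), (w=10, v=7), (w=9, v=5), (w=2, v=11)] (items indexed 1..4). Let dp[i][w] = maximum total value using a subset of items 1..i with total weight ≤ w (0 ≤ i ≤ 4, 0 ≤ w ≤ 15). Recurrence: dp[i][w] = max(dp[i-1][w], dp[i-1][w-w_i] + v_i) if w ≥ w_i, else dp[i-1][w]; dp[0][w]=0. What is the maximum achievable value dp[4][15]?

i\w   0   1   2   3   4   5   6   7   8   9  10  11  12  13  14  15
  0   0   0   0   0   0   0   0   0   0   0   0   0   0   0   0   0
  1   0   0   0   0   0   0   0   0   0   0   0   0   5   5   5   5
  2   0   0   0   0   0   0   0   0   0   0   7   7   7   7   7   7
  3   0   0   0   0   0   0   0   0   0   5   7   7   7   7   7   7
  4   0   0  11  11  11  11  11  11  11  11  11  16  18  18  18  18

18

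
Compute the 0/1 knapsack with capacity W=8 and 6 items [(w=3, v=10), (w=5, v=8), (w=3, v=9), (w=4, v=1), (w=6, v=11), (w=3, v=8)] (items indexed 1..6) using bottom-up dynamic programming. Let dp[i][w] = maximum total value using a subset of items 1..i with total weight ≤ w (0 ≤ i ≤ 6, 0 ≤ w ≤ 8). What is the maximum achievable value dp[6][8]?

19

i\w   0   1   2   3   4   5   6   7   8
  0   0   0   0   0   0   0   0   0   0
  1   0   0   0  10  10  10  10  10  10
  2   0   0   0  10  10  10  10  10  18
  3   0   0   0  10  10  10  19  19  19
  4   0   0   0  10  10  10  19  19  19
  5   0   0   0  10  10  10  19  19  19
  6   0   0   0  10  10  10  19  19  19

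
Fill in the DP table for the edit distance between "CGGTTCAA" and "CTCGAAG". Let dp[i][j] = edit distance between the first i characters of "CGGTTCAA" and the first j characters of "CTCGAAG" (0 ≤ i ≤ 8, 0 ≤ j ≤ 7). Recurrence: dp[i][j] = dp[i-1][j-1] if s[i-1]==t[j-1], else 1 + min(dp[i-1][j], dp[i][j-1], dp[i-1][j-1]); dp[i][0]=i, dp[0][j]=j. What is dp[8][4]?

   ''  C  T  C  G  A  A  G
''  0  1  2  3  4  5  6  7
 C  1  0  1  2  3  4  5  6
 G  2  1  1  2  2  3  4  5
 G  3  2  2  2  2  3  4  4
 T  4  3  2  3  3  3  4  5
 T  5  4  3  3  4  4  4  5
 C  6  5  4  3  4  5  5  5
 A  7  6  5  4  4  4  5  6
 A  8  7  6  5  5  4  4  5

5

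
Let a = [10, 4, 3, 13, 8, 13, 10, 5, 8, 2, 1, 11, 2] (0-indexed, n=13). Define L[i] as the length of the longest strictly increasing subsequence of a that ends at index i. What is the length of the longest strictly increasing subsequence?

4

   i    0    1    2    3    4    5    6    7    8    9   10   11   12
a[i]   10    4    3   13    8   13   10    5    8    2    1   11    2
L[i]    1    1    1    2    2    3    3    2    3    1    1    4    2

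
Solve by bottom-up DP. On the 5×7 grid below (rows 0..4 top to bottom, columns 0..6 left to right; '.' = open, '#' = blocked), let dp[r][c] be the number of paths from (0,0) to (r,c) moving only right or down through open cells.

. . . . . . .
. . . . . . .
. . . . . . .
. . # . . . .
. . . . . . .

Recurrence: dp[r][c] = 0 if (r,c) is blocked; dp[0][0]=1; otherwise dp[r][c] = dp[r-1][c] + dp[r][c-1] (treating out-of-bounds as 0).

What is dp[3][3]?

r\c   0   1   2   3   4   5   6
  0   1   1   1   1   1   1   1
  1   1   2   3   4   5   6   7
  2   1   3   6  10  15  21  28
  3   1   4   0  10  25  46  74
  4   1   5   5  15  40  86 160

10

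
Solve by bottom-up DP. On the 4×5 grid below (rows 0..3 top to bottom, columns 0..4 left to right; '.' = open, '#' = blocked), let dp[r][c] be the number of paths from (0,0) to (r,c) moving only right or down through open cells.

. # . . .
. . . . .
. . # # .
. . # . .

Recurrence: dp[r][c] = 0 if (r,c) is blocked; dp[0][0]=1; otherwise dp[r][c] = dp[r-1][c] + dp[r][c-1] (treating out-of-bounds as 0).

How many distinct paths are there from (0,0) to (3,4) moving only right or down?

1

r\c   0   1   2   3   4
  0   1   0   0   0   0
  1   1   1   1   1   1
  2   1   2   0   0   1
  3   1   3   0   0   1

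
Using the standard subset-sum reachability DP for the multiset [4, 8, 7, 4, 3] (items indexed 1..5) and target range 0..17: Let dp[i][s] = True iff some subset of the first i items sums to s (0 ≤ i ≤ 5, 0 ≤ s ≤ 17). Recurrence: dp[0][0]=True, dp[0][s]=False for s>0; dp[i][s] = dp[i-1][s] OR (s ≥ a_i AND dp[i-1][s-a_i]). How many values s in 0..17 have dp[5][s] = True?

i\s   0   1   2   3   4   5   6   7   8   9  10  11  12  13  14  15  16  17
  0   T   F   F   F   F   F   F   F   F   F   F   F   F   F   F   F   F   F
  1   T   F   F   F   T   F   F   F   F   F   F   F   F   F   F   F   F   F
  2   T   F   F   F   T   F   F   F   T   F   F   F   T   F   F   F   F   F
  3   T   F   F   F   T   F   F   T   T   F   F   T   T   F   F   T   F   F
  4   T   F   F   F   T   F   F   T   T   F   F   T   T   F   F   T   T   F
  5   T   F   F   T   T   F   F   T   T   F   T   T   T   F   T   T   T   F

11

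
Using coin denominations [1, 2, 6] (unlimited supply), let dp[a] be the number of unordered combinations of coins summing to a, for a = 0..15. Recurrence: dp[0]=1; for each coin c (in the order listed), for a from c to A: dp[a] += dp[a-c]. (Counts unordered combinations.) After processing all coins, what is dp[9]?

7

after  coin     0     1     2     3     4     5     6     7     8     9    10    11    12    13    14    15
          1     1     1     1     1     1     1     1     1     1     1     1     1     1     1     1     1
          2     1     1     2     2     3     3     4     4     5     5     6     6     7     7     8     8
          6     1     1     2     2     3     3     5     5     7     7     9     9    12    12    15    15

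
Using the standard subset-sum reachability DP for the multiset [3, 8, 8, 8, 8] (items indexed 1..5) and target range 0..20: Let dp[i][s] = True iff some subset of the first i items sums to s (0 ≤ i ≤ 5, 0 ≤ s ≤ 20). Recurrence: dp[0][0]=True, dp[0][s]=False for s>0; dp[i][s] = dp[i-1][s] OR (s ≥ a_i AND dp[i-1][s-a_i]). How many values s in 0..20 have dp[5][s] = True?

6

i\s   0   1   2   3   4   5   6   7   8   9  10  11  12  13  14  15  16  17  18  19  20
  0   T   F   F   F   F   F   F   F   F   F   F   F   F   F   F   F   F   F   F   F   F
  1   T   F   F   T   F   F   F   F   F   F   F   F   F   F   F   F   F   F   F   F   F
  2   T   F   F   T   F   F   F   F   T   F   F   T   F   F   F   F   F   F   F   F   F
  3   T   F   F   T   F   F   F   F   T   F   F   T   F   F   F   F   T   F   F   T   F
  4   T   F   F   T   F   F   F   F   T   F   F   T   F   F   F   F   T   F   F   T   F
  5   T   F   F   T   F   F   F   F   T   F   F   T   F   F   F   F   T   F   F   T   F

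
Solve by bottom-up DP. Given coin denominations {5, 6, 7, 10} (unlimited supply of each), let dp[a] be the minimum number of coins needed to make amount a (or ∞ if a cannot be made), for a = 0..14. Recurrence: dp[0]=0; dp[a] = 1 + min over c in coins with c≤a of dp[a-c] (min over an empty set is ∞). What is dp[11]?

 a  0  1  2  3  4  5  6  7  8  9 10 11 12 13 14
dp  0  -  -  -  -  1  1  1  -  -  1  2  2  2  2
(- denotes ∞ / unreachable)

2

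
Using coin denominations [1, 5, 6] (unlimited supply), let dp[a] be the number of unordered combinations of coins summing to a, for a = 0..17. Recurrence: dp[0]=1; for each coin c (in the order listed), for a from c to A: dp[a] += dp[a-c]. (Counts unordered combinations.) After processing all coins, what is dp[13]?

6

after  coin     0     1     2     3     4     5     6     7     8     9    10    11    12    13    14    15    16    17
          1     1     1     1     1     1     1     1     1     1     1     1     1     1     1     1     1     1     1
          5     1     1     1     1     1     2     2     2     2     2     3     3     3     3     3     4     4     4
          6     1     1     1     1     1     2     3     3     3     3     4     5     6     6     6     7     8     9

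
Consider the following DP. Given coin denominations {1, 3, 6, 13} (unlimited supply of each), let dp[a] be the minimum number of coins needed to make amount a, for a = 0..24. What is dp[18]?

3

 a  0  1  2  3  4  5  6  7  8  9 10 11 12 13 14 15 16 17 18 19 20 21 22 23 24
dp  0  1  2  1  2  3  1  2  3  2  3  4  2  1  2  3  2  3  3  2  3  4  3  4  4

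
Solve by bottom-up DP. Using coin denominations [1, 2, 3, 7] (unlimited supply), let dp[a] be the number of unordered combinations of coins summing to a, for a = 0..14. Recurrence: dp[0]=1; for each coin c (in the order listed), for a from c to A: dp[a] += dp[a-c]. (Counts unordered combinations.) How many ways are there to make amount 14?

33

after  coin     0     1     2     3     4     5     6     7     8     9    10    11    12    13    14
          1     1     1     1     1     1     1     1     1     1     1     1     1     1     1     1
          2     1     1     2     2     3     3     4     4     5     5     6     6     7     7     8
          3     1     1     2     3     4     5     7     8    10    12    14    16    19    21    24
          7     1     1     2     3     4     5     7     9    11    14    17    20    24    28    33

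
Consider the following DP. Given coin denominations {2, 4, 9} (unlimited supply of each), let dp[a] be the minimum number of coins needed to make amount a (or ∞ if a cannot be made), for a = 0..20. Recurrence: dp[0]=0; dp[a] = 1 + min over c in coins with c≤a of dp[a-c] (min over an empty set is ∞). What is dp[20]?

3

 a  0  1  2  3  4  5  6  7  8  9 10 11 12 13 14 15 16 17 18 19 20
dp  0  -  1  -  1  -  2  -  2  1  3  2  3  2  4  3  4  3  2  4  3
(- denotes ∞ / unreachable)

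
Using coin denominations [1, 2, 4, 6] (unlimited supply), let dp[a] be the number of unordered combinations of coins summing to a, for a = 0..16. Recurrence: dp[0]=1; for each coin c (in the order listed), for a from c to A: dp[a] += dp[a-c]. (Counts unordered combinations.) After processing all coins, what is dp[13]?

after  coin     0     1     2     3     4     5     6     7     8     9    10    11    12    13    14    15    16
          1     1     1     1     1     1     1     1     1     1     1     1     1     1     1     1     1     1
          2     1     1     2     2     3     3     4     4     5     5     6     6     7     7     8     8     9
          4     1     1     2     2     4     4     6     6     9     9    12    12    16    16    20    20    25
          6     1     1     2     2     4     4     7     7    11    11    16    16    23    23    31    31    41

23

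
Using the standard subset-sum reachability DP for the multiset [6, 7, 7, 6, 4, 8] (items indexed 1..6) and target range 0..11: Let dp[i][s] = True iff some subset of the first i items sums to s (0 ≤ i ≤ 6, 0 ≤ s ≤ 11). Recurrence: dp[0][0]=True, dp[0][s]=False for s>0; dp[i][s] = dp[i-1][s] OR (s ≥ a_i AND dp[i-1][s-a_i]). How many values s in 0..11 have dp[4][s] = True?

3

i\s   0   1   2   3   4   5   6   7   8   9  10  11
  0   T   F   F   F   F   F   F   F   F   F   F   F
  1   T   F   F   F   F   F   T   F   F   F   F   F
  2   T   F   F   F   F   F   T   T   F   F   F   F
  3   T   F   F   F   F   F   T   T   F   F   F   F
  4   T   F   F   F   F   F   T   T   F   F   F   F
  5   T   F   F   F   T   F   T   T   F   F   T   T
  6   T   F   F   F   T   F   T   T   T   F   T   T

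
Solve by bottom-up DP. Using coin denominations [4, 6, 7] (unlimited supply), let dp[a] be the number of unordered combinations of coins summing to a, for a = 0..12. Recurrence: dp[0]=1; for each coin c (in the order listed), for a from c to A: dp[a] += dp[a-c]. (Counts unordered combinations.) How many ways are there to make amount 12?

2

after  coin     0     1     2     3     4     5     6     7     8     9    10    11    12
          4     1     0     0     0     1     0     0     0     1     0     0     0     1
          6     1     0     0     0     1     0     1     0     1     0     1     0     2
          7     1     0     0     0     1     0     1     1     1     0     1     1     2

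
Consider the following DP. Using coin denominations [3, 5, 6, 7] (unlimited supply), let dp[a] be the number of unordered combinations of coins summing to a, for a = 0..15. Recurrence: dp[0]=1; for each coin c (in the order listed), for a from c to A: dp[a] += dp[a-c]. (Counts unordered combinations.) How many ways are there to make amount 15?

5

after  coin     0     1     2     3     4     5     6     7     8     9    10    11    12    13    14    15
          3     1     0     0     1     0     0     1     0     0     1     0     0     1     0     0     1
          5     1     0     0     1     0     1     1     0     1     1     1     1     1     1     1     2
          6     1     0     0     1     0     1     2     0     1     2     1     2     3     1     2     4
          7     1     0     0     1     0     1     2     1     1     2     2     2     4     3     3     5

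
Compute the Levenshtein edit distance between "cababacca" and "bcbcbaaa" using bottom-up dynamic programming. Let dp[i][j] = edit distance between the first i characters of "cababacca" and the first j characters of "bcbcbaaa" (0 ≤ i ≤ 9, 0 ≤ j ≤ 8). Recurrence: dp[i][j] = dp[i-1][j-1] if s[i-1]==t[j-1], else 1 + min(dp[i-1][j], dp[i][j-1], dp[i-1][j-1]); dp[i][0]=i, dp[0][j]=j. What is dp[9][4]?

6

   ''  b  c  b  c  b  a  a  a
''  0  1  2  3  4  5  6  7  8
 c  1  1  1  2  3  4  5  6  7
 a  2  2  2  2  3  4  4  5  6
 b  3  2  3  2  3  3  4  5  6
 a  4  3  3  3  3  4  3  4  5
 b  5  4  4  3  4  3  4  4  5
 a  6  5  5  4  4  4  3  4  4
 c  7  6  5  5  4  5  4  4  5
 c  8  7  6  6  5  5  5  5  5
 a  9  8  7  7  6  6  5  5  5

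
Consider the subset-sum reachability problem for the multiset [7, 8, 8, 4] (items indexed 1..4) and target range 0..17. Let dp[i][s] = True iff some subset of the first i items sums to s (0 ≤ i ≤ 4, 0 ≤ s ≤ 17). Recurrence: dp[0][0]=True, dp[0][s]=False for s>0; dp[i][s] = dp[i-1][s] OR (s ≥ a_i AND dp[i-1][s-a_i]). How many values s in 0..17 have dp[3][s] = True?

i\s   0   1   2   3   4   5   6   7   8   9  10  11  12  13  14  15  16  17
  0   T   F   F   F   F   F   F   F   F   F   F   F   F   F   F   F   F   F
  1   T   F   F   F   F   F   F   T   F   F   F   F   F   F   F   F   F   F
  2   T   F   F   F   F   F   F   T   T   F   F   F   F   F   F   T   F   F
  3   T   F   F   F   F   F   F   T   T   F   F   F   F   F   F   T   T   F
  4   T   F   F   F   T   F   F   T   T   F   F   T   T   F   F   T   T   F

5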